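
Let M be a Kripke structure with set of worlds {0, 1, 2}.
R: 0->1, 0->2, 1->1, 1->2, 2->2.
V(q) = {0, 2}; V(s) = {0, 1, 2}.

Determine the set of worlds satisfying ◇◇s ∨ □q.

0, 1, 2

Let φ = ◇◇s ∨ □q. Evaluate φ at each world:
  0 (successors {1, 2}): φ is true.
  1 (successors {1, 2}): φ is true.
  2 (successors {2}): φ is true.
For instance, at 1:
  At 1: ◇◇s is true, □q is false, so ◇◇s ∨ □q is true.
    At 1: ◇◇s requires ◇s at some successor in {1, 2}.
      ◇s holds at 1, so ◇◇s is true at 1.
    At 1: □q requires q at every successor {1, 2}.
      q fails at 1, so □q is false at 1.
Satisfying worlds: {0, 1, 2}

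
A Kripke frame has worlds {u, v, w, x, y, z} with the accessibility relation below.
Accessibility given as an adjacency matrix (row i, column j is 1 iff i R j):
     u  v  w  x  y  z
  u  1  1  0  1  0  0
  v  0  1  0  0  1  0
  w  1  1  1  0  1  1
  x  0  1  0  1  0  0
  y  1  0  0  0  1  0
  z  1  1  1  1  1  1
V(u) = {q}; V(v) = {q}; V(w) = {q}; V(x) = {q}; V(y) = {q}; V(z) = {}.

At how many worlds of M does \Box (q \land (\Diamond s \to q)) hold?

Let φ = \Box (q \land (\Diamond s \to q)). Evaluate φ at each world:
  u (successors {u, v, x}): φ is true.
  v (successors {v, y}): φ is true.
  w (successors {u, v, w, y, z}): φ is false.
  x (successors {v, x}): φ is true.
  y (successors {u, y}): φ is true.
  z (successors {u, v, w, x, y, z}): φ is false.
For instance, at x:
  At x: \Box (q \land (\Diamond s \to q)) requires q \land (\Diamond s \to q) at every successor {v, x}.
      At v: q is true, \Diamond s \to q is true, so q \land (\Diamond s \to q) is true.
      At x: q is true, \Diamond s \to q is true, so q \land (\Diamond s \to q) is true.
  So \Box (q \land (\Diamond s \to q)) is true at x.
Satisfying worlds: {u, v, x, y}

4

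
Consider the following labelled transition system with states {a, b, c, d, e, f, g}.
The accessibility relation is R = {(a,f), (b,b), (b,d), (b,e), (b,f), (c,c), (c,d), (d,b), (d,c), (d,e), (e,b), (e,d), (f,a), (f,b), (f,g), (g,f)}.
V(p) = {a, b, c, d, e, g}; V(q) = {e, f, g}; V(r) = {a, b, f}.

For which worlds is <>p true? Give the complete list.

Let φ = <>p. Evaluate φ at each world:
  a (successors {f}): φ is false.
  b (successors {b, d, e, f}): φ is true.
  c (successors {c, d}): φ is true.
  d (successors {b, c, e}): φ is true.
  e (successors {b, d}): φ is true.
  f (successors {a, b, g}): φ is true.
  g (successors {f}): φ is false.
For instance, at a:
  At a: <>p requires p at some successor in {f}.
    At f: p is false.
  So <>p is false at a.
Satisfying worlds: {b, c, d, e, f}

b, c, d, e, f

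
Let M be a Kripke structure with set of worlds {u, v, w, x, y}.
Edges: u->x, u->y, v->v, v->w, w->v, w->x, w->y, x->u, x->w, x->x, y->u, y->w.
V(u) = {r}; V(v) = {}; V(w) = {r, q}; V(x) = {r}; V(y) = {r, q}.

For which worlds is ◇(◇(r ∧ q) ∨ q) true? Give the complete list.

Let φ = ◇(◇(r ∧ q) ∨ q). Evaluate φ at each world:
  u (successors {x, y}): φ is true.
  v (successors {v, w}): φ is true.
  w (successors {v, x, y}): φ is true.
  x (successors {u, w, x}): φ is true.
  y (successors {u, w}): φ is true.
For instance, at x:
  At x: ◇(◇(r ∧ q) ∨ q) requires ◇(r ∧ q) ∨ q at some successor in {u, w, x}.
    ◇(r ∧ q) ∨ q holds at u, so ◇(◇(r ∧ q) ∨ q) is true at x.
      At u: ◇(r ∧ q) is true, q is false, so ◇(r ∧ q) ∨ q is true.
Satisfying worlds: {u, v, w, x, y}

u, v, w, x, y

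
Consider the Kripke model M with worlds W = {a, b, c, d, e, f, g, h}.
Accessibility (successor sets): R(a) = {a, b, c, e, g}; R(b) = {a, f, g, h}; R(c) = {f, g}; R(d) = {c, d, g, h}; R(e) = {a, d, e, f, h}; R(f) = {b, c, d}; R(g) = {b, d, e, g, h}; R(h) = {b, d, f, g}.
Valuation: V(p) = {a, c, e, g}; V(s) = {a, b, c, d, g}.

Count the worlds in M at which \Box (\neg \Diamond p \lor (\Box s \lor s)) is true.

3

Let φ = \Box (\neg \Diamond p \lor (\Box s \lor s)). Evaluate φ at each world:
  a (successors {a, b, c, e, g}): φ is false.
  b (successors {a, f, g, h}): φ is false.
  c (successors {f, g}): φ is true.
  d (successors {c, d, g, h}): φ is false.
  e (successors {a, d, e, f, h}): φ is false.
  f (successors {b, c, d}): φ is true.
  g (successors {b, d, e, g, h}): φ is false.
  h (successors {b, d, f, g}): φ is true.
For instance, at c:
  At c: \Box (\neg \Diamond p \lor (\Box s \lor s)) requires \neg \Diamond p \lor (\Box s \lor s) at every successor {f, g}.
      At f: \neg \Diamond p is false, \Box s \lor s is true, so \neg \Diamond p \lor (\Box s \lor s) is true.
      At g: \neg \Diamond p is false, \Box s \lor s is true, so \neg \Diamond p \lor (\Box s \lor s) is true.
  So \Box (\neg \Diamond p \lor (\Box s \lor s)) is true at c.
Satisfying worlds: {c, f, h}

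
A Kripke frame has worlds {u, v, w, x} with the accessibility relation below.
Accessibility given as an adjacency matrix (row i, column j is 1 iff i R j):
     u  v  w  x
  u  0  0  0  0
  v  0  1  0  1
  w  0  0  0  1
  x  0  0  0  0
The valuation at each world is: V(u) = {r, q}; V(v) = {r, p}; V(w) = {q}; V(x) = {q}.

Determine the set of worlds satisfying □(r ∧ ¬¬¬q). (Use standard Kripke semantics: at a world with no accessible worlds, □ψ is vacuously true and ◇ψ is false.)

u, x

Let φ = □(r ∧ ¬¬¬q). Evaluate φ at each world:
  u (successors ∅): φ is true.
  v (successors {v, x}): φ is false.
  w (successors {x}): φ is false.
  x (successors ∅): φ is true.
For instance, at w:
  At w: □(r ∧ ¬¬¬q) requires r ∧ ¬¬¬q at every successor {x}.
    r ∧ ¬¬¬q fails at x, so □(r ∧ ¬¬¬q) is false at w.
Satisfying worlds: {u, x}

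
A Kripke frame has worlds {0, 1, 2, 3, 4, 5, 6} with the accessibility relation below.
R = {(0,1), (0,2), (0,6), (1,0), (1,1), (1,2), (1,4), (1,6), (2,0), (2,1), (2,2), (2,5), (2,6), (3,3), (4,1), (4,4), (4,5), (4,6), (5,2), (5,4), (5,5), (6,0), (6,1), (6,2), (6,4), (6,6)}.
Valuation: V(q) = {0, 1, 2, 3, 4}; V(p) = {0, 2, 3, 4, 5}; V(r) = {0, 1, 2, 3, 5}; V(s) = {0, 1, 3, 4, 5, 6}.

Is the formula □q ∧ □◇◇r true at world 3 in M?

At 3: □q is true, □◇◇r is true, so □q ∧ □◇◇r is true.
  At 3: □q requires q at every successor {3}.
    At 3: q is true.
  So □q is true at 3.
  At 3: □◇◇r requires ◇◇r at every successor {3}.
      At 3: ◇◇r requires ◇r at some successor in {3}.
        ◇r holds at 3, so ◇◇r is true at 3.
  So □◇◇r is true at 3.

Yes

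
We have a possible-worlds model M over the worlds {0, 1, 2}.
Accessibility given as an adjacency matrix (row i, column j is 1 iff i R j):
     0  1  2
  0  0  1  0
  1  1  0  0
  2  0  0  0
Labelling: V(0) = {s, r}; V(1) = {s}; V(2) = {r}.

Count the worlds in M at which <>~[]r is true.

Let φ = <>~[]r. Evaluate φ at each world:
  0 (successors {1}): φ is false.
  1 (successors {0}): φ is true.
  2 (successors ∅): φ is false.
For instance, at 1:
  At 1: <>~[]r requires ~[]r at some successor in {0}.
    ~[]r holds at 0, so <>~[]r is true at 1.
      At 0: []r is false, so ~[]r is true.
Satisfying worlds: {1}

1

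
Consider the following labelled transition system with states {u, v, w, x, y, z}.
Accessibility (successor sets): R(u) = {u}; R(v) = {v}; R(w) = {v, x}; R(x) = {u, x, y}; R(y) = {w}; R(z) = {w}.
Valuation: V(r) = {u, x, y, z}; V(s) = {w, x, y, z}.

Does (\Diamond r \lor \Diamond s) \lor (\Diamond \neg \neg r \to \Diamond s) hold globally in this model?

Recall that \Diamond ψ holds at a world iff ψ holds at some accessible world.
Let φ = (\Diamond r \lor \Diamond s) \lor (\Diamond \neg \neg r \to \Diamond s). Evaluate φ at each world:
  u (successors {u}): φ is true.
  v (successors {v}): φ is true.
  w (successors {v, x}): φ is true.
  x (successors {u, x, y}): φ is true.
  y (successors {w}): φ is true.
  z (successors {w}): φ is true.
For instance, at z:
  At z: \Diamond r \lor \Diamond s is true, \Diamond \neg \neg r \to \Diamond s is true, so (\Diamond r \lor \Diamond s) \lor (\Diamond \neg \neg r \to \Diamond s) is true.
    At z: \Diamond r is false, \Diamond s is true, so \Diamond r \lor \Diamond s is true.
      At z: \Diamond r requires r at some successor in {w}.
        At w: r is false.
      So \Diamond r is false at z.
      At z: \Diamond s requires s at some successor in {w}.
        s holds at w, so \Diamond s is true at z.
    At z: \Diamond \neg \neg r is false, \Diamond s is true, so \Diamond \neg \neg r \to \Diamond s is true.
      At z: \Diamond \neg \neg r requires \neg \neg r at some successor in {w}.
        At w: \neg \neg r is false.
      So \Diamond \neg \neg r is false at z.
      At z: \Diamond s requires s at some successor in {w}.
        s holds at w, so \Diamond s is true at z.

Yes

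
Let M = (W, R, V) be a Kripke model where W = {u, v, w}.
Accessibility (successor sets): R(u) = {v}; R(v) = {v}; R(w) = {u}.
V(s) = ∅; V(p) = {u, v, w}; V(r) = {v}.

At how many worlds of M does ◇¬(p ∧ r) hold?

1

Let φ = ◇¬(p ∧ r). Evaluate φ at each world:
  u (successors {v}): φ is false.
  v (successors {v}): φ is false.
  w (successors {u}): φ is true.
For instance, at w:
  At w: ◇¬(p ∧ r) requires ¬(p ∧ r) at some successor in {u}.
    ¬(p ∧ r) holds at u, so ◇¬(p ∧ r) is true at w.
Satisfying worlds: {w}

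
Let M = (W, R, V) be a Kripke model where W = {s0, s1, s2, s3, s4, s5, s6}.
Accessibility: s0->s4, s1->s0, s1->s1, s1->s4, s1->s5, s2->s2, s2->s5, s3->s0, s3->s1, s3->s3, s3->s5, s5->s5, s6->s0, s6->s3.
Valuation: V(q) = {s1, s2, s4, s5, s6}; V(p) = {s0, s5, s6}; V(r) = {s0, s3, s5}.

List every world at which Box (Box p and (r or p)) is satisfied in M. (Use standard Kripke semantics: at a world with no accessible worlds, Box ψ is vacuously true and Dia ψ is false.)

s4, s5

Recall that Box ψ holds at a world iff ψ holds at every accessible world, and Dia ψ holds iff ψ holds at some accessible world.
Let φ = Box (Box p and (r or p)). Evaluate φ at each world:
  s0 (successors {s4}): φ is false.
  s1 (successors {s0, s1, s4, s5}): φ is false.
  s2 (successors {s2, s5}): φ is false.
  s3 (successors {s0, s1, s3, s5}): φ is false.
  s4 (successors ∅): φ is true.
  s5 (successors {s5}): φ is true.
  s6 (successors {s0, s3}): φ is false.
For instance, at s0:
  At s0: Box (Box p and (r or p)) requires Box p and (r or p) at every successor {s4}.
    Box p and (r or p) fails at s4, so Box (Box p and (r or p)) is false at s0.
      At s4: Box p is true, r or p is false, so Box p and (r or p) is false.
Satisfying worlds: {s4, s5}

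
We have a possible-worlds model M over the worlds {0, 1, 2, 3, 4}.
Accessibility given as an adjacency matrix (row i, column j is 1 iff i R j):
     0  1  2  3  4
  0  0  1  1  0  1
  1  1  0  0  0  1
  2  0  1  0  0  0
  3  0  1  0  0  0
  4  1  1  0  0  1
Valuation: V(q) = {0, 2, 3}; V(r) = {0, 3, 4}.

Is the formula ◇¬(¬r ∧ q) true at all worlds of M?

Yes

Recall that ◇ψ holds at a world iff ψ holds at some accessible world.
Let φ = ◇¬(¬r ∧ q). Evaluate φ at each world:
  0 (successors {1, 2, 4}): φ is true.
  1 (successors {0, 4}): φ is true.
  2 (successors {1}): φ is true.
  3 (successors {1}): φ is true.
  4 (successors {0, 1, 4}): φ is true.
For instance, at 1:
  At 1: ◇¬(¬r ∧ q) requires ¬(¬r ∧ q) at some successor in {0, 4}.
    ¬(¬r ∧ q) holds at 0, so ◇¬(¬r ∧ q) is true at 1.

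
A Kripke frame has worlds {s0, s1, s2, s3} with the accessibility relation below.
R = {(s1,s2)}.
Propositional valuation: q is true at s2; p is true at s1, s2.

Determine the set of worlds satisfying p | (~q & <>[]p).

s1, s2

Let φ = p | (~q & <>[]p). Evaluate φ at each world:
  s0 (successors ∅): φ is false.
  s1 (successors {s2}): φ is true.
  s2 (successors ∅): φ is true.
  s3 (successors ∅): φ is false.
For instance, at s1:
  At s1: p is true, ~q & <>[]p is true, so p | (~q & <>[]p) is true.
    At s1: ~q is true, <>[]p is true, so ~q & <>[]p is true.
      At s1: <>[]p requires []p at some successor in {s2}.
        []p holds at s2, so <>[]p is true at s1.
Satisfying worlds: {s1, s2}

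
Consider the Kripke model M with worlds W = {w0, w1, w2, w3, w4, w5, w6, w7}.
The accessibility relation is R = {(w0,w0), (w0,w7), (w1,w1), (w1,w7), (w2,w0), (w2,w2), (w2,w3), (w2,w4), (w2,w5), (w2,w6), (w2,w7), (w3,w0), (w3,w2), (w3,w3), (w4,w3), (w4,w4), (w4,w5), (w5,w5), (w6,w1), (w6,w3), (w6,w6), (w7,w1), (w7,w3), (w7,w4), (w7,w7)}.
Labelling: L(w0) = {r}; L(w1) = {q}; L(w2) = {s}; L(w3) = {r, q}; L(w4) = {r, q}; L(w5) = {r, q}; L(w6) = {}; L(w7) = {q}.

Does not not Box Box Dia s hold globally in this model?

Let φ = not not Box Box Dia s. Evaluate φ at each world:
  w0 (successors {w0, w7}): φ is false.
  w1 (successors {w1, w7}): φ is false.
  w2 (successors {w0, w2, w3, w4, w5, w6, w7}): φ is false.
  w3 (successors {w0, w2, w3}): φ is false.
  w4 (successors {w3, w4, w5}): φ is false.
  w5 (successors {w5}): φ is false.
  w6 (successors {w1, w3, w6}): φ is false.
  w7 (successors {w1, w3, w4, w7}): φ is false.
Detail at w0 (counterexample):
  At w0: not Box Box Dia s is true, so not not Box Box Dia s is false.
    At w0: Box Box Dia s is false, so not Box Box Dia s is true.
      At w0: Box Box Dia s requires Box Dia s at every successor {w0, w7}.
        Box Dia s fails at w0, so Box Box Dia s is false at w0.

No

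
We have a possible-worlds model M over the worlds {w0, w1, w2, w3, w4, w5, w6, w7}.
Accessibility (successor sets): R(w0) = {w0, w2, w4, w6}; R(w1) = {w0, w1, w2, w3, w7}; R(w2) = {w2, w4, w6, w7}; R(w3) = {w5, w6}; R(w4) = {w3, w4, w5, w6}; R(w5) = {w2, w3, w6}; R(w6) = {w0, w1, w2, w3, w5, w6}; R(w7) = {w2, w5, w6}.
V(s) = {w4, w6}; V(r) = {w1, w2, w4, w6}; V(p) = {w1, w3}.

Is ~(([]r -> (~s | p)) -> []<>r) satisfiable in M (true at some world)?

Let φ = ~(([]r -> (~s | p)) -> []<>r). Evaluate φ at each world:
  w0 (successors {w0, w2, w4, w6}): φ is false.
  w1 (successors {w0, w1, w2, w3, w7}): φ is false.
  w2 (successors {w2, w4, w6, w7}): φ is false.
  w3 (successors {w5, w6}): φ is false.
  w4 (successors {w3, w4, w5, w6}): φ is false.
  w5 (successors {w2, w3, w6}): φ is false.
  w6 (successors {w0, w1, w2, w3, w5, w6}): φ is false.
  w7 (successors {w2, w5, w6}): φ is false.
For instance, at w1:
  At w1: ([]r -> (~s | p)) -> []<>r is true, so ~(([]r -> (~s | p)) -> []<>r) is false.
    At w1: []r -> (~s | p) is true, []<>r is true, so ([]r -> (~s | p)) -> []<>r is true.
      At w1: []r is false, ~s | p is true, so []r -> (~s | p) is true.
      At w1: []<>r requires <>r at every successor {w0, w1, w2, w3, w7}.
        At w0: <>r is true.
        At w1: <>r is true.
        At w2: <>r is true.
        At w3: <>r is true.
        At w7: <>r is true.
      So []<>r is true at w1.

No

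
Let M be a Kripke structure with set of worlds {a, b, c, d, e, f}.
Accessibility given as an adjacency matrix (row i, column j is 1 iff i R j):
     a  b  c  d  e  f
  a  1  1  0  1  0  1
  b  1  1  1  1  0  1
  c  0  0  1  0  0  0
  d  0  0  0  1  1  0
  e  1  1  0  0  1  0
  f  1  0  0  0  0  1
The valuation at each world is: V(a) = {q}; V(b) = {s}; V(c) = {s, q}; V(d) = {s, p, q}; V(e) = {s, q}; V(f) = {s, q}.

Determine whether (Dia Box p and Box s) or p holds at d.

Yes

Recall that Box ψ holds at a world iff ψ holds at every accessible world, and Dia ψ holds iff ψ holds at some accessible world.
At d: Dia Box p and Box s is false, p is true, so (Dia Box p and Box s) or p is true.
  At d: Dia Box p is false, Box s is true, so Dia Box p and Box s is false.
    At d: Dia Box p requires Box p at some successor in {d, e}.
      At d: Box p is false.
      At e: Box p is false.
    So Dia Box p is false at d.
    At d: Box s requires s at every successor {d, e}.
      At d: s is true.
      At e: s is true.
    So Box s is true at d.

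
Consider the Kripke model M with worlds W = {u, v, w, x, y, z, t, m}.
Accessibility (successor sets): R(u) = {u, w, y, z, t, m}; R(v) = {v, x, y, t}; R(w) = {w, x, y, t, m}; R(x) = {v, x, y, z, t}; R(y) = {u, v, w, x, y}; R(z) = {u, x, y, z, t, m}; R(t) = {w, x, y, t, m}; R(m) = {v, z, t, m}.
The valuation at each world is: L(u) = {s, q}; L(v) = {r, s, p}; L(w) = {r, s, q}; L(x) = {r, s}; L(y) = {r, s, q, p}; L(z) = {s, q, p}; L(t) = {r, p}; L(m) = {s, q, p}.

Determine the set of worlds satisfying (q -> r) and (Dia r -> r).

v, w, x, y, t

Let φ = (q -> r) and (Dia r -> r). Evaluate φ at each world:
  u (successors {u, w, y, z, t, m}): φ is false.
  v (successors {v, x, y, t}): φ is true.
  w (successors {w, x, y, t, m}): φ is true.
  x (successors {v, x, y, z, t}): φ is true.
  y (successors {u, v, w, x, y}): φ is true.
  z (successors {u, x, y, z, t, m}): φ is false.
  t (successors {w, x, y, t, m}): φ is true.
  m (successors {v, z, t, m}): φ is false.
For instance, at t:
  At t: q -> r is true, Dia r -> r is true, so (q -> r) and (Dia r -> r) is true.
    At t: Dia r is true, r is true, so Dia r -> r is true.
      At t: Dia r requires r at some successor in {w, x, y, t, m}.
        r holds at w, so Dia r is true at t.
Satisfying worlds: {v, w, x, y, t}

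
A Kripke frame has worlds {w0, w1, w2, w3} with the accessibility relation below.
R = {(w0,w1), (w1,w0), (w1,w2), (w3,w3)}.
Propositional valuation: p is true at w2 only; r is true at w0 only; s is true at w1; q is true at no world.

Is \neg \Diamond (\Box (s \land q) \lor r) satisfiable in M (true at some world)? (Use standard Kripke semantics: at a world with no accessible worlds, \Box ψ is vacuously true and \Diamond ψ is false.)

Yes

Let φ = \neg \Diamond (\Box (s \land q) \lor r). Evaluate φ at each world:
  w0 (successors {w1}): φ is true.
  w1 (successors {w0, w2}): φ is false.
  w2 (successors ∅): φ is true.
  w3 (successors {w3}): φ is true.
Detail at w0 (witness):
  At w0: \Diamond (\Box (s \land q) \lor r) is false, so \neg \Diamond (\Box (s \land q) \lor r) is true.
    At w0: \Diamond (\Box (s \land q) \lor r) requires \Box (s \land q) \lor r at some successor in {w1}.
      At w1: \Box (s \land q) \lor r is false.
    So \Diamond (\Box (s \land q) \lor r) is false at w0.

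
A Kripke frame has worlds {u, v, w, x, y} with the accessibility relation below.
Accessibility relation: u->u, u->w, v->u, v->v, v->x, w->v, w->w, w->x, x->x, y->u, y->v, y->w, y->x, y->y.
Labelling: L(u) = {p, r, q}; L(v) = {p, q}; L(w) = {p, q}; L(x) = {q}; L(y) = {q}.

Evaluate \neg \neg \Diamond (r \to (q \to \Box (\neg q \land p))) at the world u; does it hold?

Yes

Recall that \Box ψ holds at a world iff ψ holds at every accessible world, and \Diamond ψ holds iff ψ holds at some accessible world.
At u: \neg \Diamond (r \to (q \to \Box (\neg q \land p))) is false, so \neg \neg \Diamond (r \to (q \to \Box (\neg q \land p))) is true.
  At u: \Diamond (r \to (q \to \Box (\neg q \land p))) is true, so \neg \Diamond (r \to (q \to \Box (\neg q \land p))) is false.
    At u: \Diamond (r \to (q \to \Box (\neg q \land p))) requires r \to (q \to \Box (\neg q \land p)) at some successor in {u, w}.
      r \to (q \to \Box (\neg q \land p)) holds at w, so \Diamond (r \to (q \to \Box (\neg q \land p))) is true at u.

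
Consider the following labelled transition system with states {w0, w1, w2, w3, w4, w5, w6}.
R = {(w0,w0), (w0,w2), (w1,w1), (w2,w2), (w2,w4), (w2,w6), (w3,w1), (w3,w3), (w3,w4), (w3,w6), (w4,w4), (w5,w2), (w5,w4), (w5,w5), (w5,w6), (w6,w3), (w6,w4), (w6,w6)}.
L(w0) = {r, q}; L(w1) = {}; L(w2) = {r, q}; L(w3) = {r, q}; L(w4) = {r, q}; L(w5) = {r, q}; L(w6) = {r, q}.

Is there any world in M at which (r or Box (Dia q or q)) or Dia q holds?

Yes

Let φ = (r or Box (Dia q or q)) or Dia q. Evaluate φ at each world:
  w0 (successors {w0, w2}): φ is true.
  w1 (successors {w1}): φ is false.
  w2 (successors {w2, w4, w6}): φ is true.
  w3 (successors {w1, w3, w4, w6}): φ is true.
  w4 (successors {w4}): φ is true.
  w5 (successors {w2, w4, w5, w6}): φ is true.
  w6 (successors {w3, w4, w6}): φ is true.
Detail at w0 (witness):
  At w0: r or Box (Dia q or q) is true, Dia q is true, so (r or Box (Dia q or q)) or Dia q is true.
    At w0: r is true, Box (Dia q or q) is true, so r or Box (Dia q or q) is true.
      At w0: Box (Dia q or q) requires Dia q or q at every successor {w0, w2}.
        At w0: Dia q or q is true.
        At w2: Dia q or q is true.
      So Box (Dia q or q) is true at w0.
    At w0: Dia q requires q at some successor in {w0, w2}.
      q holds at w0, so Dia q is true at w0.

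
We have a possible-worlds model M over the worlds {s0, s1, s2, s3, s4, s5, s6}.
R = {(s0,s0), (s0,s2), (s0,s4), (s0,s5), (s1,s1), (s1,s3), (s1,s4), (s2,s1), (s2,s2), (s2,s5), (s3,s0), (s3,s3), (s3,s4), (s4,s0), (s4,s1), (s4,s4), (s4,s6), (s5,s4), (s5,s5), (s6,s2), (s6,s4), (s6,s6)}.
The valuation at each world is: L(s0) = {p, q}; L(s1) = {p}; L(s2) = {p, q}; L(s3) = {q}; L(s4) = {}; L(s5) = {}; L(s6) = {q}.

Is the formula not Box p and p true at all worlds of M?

Let φ = not Box p and p. Evaluate φ at each world:
  s0 (successors {s0, s2, s4, s5}): φ is true.
  s1 (successors {s1, s3, s4}): φ is true.
  s2 (successors {s1, s2, s5}): φ is true.
  s3 (successors {s0, s3, s4}): φ is false.
  s4 (successors {s0, s1, s4, s6}): φ is false.
  s5 (successors {s4, s5}): φ is false.
  s6 (successors {s2, s4, s6}): φ is false.
Detail at s3 (counterexample):
  At s3: not Box p is true, p is false, so not Box p and p is false.
    At s3: Box p is false, so not Box p is true.
      At s3: Box p requires p at every successor {s0, s3, s4}.
        p fails at s3, so Box p is false at s3.

No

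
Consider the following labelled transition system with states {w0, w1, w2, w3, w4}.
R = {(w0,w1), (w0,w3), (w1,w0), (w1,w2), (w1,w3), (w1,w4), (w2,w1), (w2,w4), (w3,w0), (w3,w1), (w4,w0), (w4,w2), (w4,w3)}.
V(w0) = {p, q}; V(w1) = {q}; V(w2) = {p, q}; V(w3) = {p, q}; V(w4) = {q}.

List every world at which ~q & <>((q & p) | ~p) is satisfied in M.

none

Let φ = ~q & <>((q & p) | ~p). Evaluate φ at each world:
  w0 (successors {w1, w3}): φ is false.
  w1 (successors {w0, w2, w3, w4}): φ is false.
  w2 (successors {w1, w4}): φ is false.
  w3 (successors {w0, w1}): φ is false.
  w4 (successors {w0, w2, w3}): φ is false.
For instance, at w2:
  At w2: ~q is false, <>((q & p) | ~p) is true, so ~q & <>((q & p) | ~p) is false.
    At w2: <>((q & p) | ~p) requires (q & p) | ~p at some successor in {w1, w4}.
      (q & p) | ~p holds at w1, so <>((q & p) | ~p) is true at w2.
Satisfying worlds: none.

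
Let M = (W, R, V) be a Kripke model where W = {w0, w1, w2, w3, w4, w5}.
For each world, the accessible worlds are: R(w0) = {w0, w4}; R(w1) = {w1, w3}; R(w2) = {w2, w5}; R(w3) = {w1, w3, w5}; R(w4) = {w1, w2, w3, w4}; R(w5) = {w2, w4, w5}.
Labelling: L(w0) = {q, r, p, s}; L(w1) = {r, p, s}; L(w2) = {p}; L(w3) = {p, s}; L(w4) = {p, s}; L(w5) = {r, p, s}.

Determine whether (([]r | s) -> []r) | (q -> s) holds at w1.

Yes

At w1: ([]r | s) -> []r is false, q -> s is true, so (([]r | s) -> []r) | (q -> s) is true.
  At w1: []r | s is true, []r is false, so ([]r | s) -> []r is false.
    At w1: []r is false, s is true, so []r | s is true.
      At w1: []r requires r at every successor {w1, w3}.
        r fails at w3, so []r is false at w1.
    At w1: []r requires r at every successor {w1, w3}.
      r fails at w3, so []r is false at w1.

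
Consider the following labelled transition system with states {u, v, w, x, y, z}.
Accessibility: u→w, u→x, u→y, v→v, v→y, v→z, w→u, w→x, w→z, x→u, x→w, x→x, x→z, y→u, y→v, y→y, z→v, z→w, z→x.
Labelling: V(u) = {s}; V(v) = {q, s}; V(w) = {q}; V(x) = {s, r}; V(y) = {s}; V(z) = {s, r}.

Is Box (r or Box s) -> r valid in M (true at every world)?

Let φ = Box (r or Box s) -> r. Evaluate φ at each world:
  u (successors {w, x, y}): φ is false.
  v (successors {v, y, z}): φ is false.
  w (successors {u, x, z}): φ is true.
  x (successors {u, w, x, z}): φ is true.
  y (successors {u, v, y}): φ is true.
  z (successors {v, w, x}): φ is true.
Detail at u (counterexample):
  At u: Box (r or Box s) is true, r is false, so Box (r or Box s) -> r is false.
    At u: Box (r or Box s) requires r or Box s at every successor {w, x, y}.
      At w: r or Box s is true.
      At x: r or Box s is true.
      At y: r or Box s is true.
    So Box (r or Box s) is true at u.

No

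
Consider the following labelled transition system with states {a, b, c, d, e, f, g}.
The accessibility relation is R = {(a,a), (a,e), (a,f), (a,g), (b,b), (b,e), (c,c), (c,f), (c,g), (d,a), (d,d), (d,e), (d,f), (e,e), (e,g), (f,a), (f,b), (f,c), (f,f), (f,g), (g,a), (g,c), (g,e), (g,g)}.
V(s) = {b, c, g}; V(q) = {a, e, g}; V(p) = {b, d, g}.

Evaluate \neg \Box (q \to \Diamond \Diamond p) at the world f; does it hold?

At f: \Box (q \to \Diamond \Diamond p) is true, so \neg \Box (q \to \Diamond \Diamond p) is false.
  At f: \Box (q \to \Diamond \Diamond p) requires q \to \Diamond \Diamond p at every successor {a, b, c, f, g}.
    At a: q \to \Diamond \Diamond p is true.
    At b: q \to \Diamond \Diamond p is true.
    At c: q \to \Diamond \Diamond p is true.
    At f: q \to \Diamond \Diamond p is true.
    At g: q \to \Diamond \Diamond p is true.
  So \Box (q \to \Diamond \Diamond p) is true at f.

No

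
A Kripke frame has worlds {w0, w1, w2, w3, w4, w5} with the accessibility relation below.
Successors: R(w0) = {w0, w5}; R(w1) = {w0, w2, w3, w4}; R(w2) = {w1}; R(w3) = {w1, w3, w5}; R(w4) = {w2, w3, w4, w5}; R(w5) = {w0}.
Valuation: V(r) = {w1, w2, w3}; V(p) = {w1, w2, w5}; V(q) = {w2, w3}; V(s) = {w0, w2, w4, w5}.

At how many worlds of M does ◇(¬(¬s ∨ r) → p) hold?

5

Let φ = ◇(¬(¬s ∨ r) → p). Evaluate φ at each world:
  w0 (successors {w0, w5}): φ is true.
  w1 (successors {w0, w2, w3, w4}): φ is true.
  w2 (successors {w1}): φ is true.
  w3 (successors {w1, w3, w5}): φ is true.
  w4 (successors {w2, w3, w4, w5}): φ is true.
  w5 (successors {w0}): φ is false.
For instance, at w0:
  At w0: ◇(¬(¬s ∨ r) → p) requires ¬(¬s ∨ r) → p at some successor in {w0, w5}.
    ¬(¬s ∨ r) → p holds at w5, so ◇(¬(¬s ∨ r) → p) is true at w0.
Satisfying worlds: {w0, w1, w2, w3, w4}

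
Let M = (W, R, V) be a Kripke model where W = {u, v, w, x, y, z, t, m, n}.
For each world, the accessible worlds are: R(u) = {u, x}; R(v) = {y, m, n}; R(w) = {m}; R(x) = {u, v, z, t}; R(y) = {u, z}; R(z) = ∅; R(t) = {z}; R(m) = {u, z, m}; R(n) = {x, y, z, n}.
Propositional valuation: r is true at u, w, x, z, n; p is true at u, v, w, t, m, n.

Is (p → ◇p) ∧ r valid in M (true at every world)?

No

Let φ = (p → ◇p) ∧ r. Evaluate φ at each world:
  u (successors {u, x}): φ is true.
  v (successors {y, m, n}): φ is false.
  w (successors {m}): φ is true.
  x (successors {u, v, z, t}): φ is true.
  y (successors {u, z}): φ is false.
  z (successors ∅): φ is true.
  t (successors {z}): φ is false.
  m (successors {u, z, m}): φ is false.
  n (successors {x, y, z, n}): φ is true.
Detail at v (counterexample):
  At v: p → ◇p is true, r is false, so (p → ◇p) ∧ r is false.
    At v: p is true, ◇p is true, so p → ◇p is true.
      At v: ◇p requires p at some successor in {y, m, n}.
        p holds at m, so ◇p is true at v.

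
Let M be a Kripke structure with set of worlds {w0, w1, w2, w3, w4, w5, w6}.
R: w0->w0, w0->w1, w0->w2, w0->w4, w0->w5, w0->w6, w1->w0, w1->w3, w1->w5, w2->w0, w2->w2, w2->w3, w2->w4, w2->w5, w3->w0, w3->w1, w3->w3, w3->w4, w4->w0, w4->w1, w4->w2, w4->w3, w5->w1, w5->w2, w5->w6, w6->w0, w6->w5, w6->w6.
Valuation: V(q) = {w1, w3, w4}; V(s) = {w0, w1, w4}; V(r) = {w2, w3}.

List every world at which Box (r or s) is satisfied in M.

Let φ = Box (r or s). Evaluate φ at each world:
  w0 (successors {w0, w1, w2, w4, w5, w6}): φ is false.
  w1 (successors {w0, w3, w5}): φ is false.
  w2 (successors {w0, w2, w3, w4, w5}): φ is false.
  w3 (successors {w0, w1, w3, w4}): φ is true.
  w4 (successors {w0, w1, w2, w3}): φ is true.
  w5 (successors {w1, w2, w6}): φ is false.
  w6 (successors {w0, w5, w6}): φ is false.
For instance, at w2:
  At w2: Box (r or s) requires r or s at every successor {w0, w2, w3, w4, w5}.
    r or s fails at w5, so Box (r or s) is false at w2.
Satisfying worlds: {w3, w4}

w3, w4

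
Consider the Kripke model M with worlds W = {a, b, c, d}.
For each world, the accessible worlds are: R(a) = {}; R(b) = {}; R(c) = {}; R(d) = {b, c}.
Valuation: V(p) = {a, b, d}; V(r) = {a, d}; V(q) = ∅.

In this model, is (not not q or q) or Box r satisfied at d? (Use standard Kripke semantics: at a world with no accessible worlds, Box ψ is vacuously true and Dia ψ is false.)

No

At d: not not q or q is false, Box r is false, so (not not q or q) or Box r is false.
  At d: Box r requires r at every successor {b, c}.
    r fails at b, so Box r is false at d.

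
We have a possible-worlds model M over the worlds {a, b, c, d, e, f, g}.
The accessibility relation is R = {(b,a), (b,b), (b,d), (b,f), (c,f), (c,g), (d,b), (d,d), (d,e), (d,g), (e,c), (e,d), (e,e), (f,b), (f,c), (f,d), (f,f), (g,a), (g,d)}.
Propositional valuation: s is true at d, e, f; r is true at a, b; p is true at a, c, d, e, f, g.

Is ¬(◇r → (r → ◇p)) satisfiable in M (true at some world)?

No

Let φ = ¬(◇r → (r → ◇p)). Evaluate φ at each world:
  a (successors ∅): φ is false.
  b (successors {a, b, d, f}): φ is false.
  c (successors {f, g}): φ is false.
  d (successors {b, d, e, g}): φ is false.
  e (successors {c, d, e}): φ is false.
  f (successors {b, c, d, f}): φ is false.
  g (successors {a, d}): φ is false.
For instance, at b:
  At b: ◇r → (r → ◇p) is true, so ¬(◇r → (r → ◇p)) is false.
    At b: ◇r is true, r → ◇p is true, so ◇r → (r → ◇p) is true.
      At b: ◇r requires r at some successor in {a, b, d, f}.
        r holds at a, so ◇r is true at b.
      At b: r is true, ◇p is true, so r → ◇p is true.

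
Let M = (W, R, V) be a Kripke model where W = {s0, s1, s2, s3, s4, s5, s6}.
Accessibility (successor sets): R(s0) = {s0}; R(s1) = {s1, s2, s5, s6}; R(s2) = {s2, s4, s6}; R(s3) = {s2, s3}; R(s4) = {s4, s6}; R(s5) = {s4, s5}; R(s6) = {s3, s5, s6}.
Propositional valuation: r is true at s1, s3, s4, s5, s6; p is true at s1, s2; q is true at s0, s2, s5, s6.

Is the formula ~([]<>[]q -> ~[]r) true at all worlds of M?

Let φ = ~([]<>[]q -> ~[]r). Evaluate φ at each world:
  s0 (successors {s0}): φ is false.
  s1 (successors {s1, s2, s5, s6}): φ is false.
  s2 (successors {s2, s4, s6}): φ is false.
  s3 (successors {s2, s3}): φ is false.
  s4 (successors {s4, s6}): φ is false.
  s5 (successors {s4, s5}): φ is false.
  s6 (successors {s3, s5, s6}): φ is false.
Detail at s0 (counterexample):
  At s0: []<>[]q -> ~[]r is true, so ~([]<>[]q -> ~[]r) is false.
    At s0: []<>[]q is true, ~[]r is true, so []<>[]q -> ~[]r is true.
      At s0: []<>[]q requires <>[]q at every successor {s0}.
        At s0: <>[]q is true.
      So []<>[]q is true at s0.
      At s0: []r is false, so ~[]r is true.

No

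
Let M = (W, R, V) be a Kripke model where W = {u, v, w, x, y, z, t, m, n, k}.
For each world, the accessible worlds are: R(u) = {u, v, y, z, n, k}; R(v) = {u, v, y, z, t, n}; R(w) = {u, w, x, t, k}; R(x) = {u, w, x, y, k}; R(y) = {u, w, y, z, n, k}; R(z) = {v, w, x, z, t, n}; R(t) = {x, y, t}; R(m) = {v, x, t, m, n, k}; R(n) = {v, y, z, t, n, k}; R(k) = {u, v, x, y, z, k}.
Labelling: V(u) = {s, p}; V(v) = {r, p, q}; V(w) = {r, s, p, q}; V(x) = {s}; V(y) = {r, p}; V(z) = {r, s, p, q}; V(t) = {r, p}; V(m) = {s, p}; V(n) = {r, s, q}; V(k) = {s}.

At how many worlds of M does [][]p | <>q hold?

Let φ = [][]p | <>q. Evaluate φ at each world:
  u (successors {u, v, y, z, n, k}): φ is true.
  v (successors {u, v, y, z, t, n}): φ is true.
  w (successors {u, w, x, t, k}): φ is true.
  x (successors {u, w, x, y, k}): φ is true.
  y (successors {u, w, y, z, n, k}): φ is true.
  z (successors {v, w, x, z, t, n}): φ is true.
  t (successors {x, y, t}): φ is false.
  m (successors {v, x, t, m, n, k}): φ is true.
  n (successors {v, y, z, t, n, k}): φ is true.
  k (successors {u, v, x, y, z, k}): φ is true.
For instance, at v:
  At v: [][]p is false, <>q is true, so [][]p | <>q is true.
    At v: [][]p requires []p at every successor {u, v, y, z, t, n}.
      []p fails at u, so [][]p is false at v.
    At v: <>q requires q at some successor in {u, v, y, z, t, n}.
      q holds at v, so <>q is true at v.
Satisfying worlds: {u, v, w, x, y, z, m, n, k}

9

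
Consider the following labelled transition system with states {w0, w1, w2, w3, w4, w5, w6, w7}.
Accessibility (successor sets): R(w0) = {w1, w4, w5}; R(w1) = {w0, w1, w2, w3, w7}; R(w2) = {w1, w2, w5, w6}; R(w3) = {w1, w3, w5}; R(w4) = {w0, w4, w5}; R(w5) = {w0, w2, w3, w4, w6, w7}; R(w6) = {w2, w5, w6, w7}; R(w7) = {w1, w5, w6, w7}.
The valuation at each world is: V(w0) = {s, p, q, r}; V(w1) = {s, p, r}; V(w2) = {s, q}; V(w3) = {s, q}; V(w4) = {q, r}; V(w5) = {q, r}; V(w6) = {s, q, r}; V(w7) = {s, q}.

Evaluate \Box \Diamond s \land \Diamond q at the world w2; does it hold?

Yes

Recall that \Box ψ holds at a world iff ψ holds at every accessible world, and \Diamond ψ holds iff ψ holds at some accessible world.
At w2: \Box \Diamond s is true, \Diamond q is true, so \Box \Diamond s \land \Diamond q is true.
  At w2: \Box \Diamond s requires \Diamond s at every successor {w1, w2, w5, w6}.
    At w1: \Diamond s is true.
    At w2: \Diamond s is true.
    At w5: \Diamond s is true.
    At w6: \Diamond s is true.
  So \Box \Diamond s is true at w2.
  At w2: \Diamond q requires q at some successor in {w1, w2, w5, w6}.
    q holds at w2, so \Diamond q is true at w2.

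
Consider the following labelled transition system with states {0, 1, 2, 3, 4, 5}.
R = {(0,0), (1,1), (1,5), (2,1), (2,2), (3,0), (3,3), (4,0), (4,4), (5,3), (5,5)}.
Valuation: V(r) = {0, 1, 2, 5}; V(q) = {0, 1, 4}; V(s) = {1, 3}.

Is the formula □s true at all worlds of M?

No

Recall that □ψ holds at a world iff ψ holds at every accessible world, and ◇ψ holds iff ψ holds at some accessible world.
Let φ = □s. Evaluate φ at each world:
  0 (successors {0}): φ is false.
  1 (successors {1, 5}): φ is false.
  2 (successors {1, 2}): φ is false.
  3 (successors {0, 3}): φ is false.
  4 (successors {0, 4}): φ is false.
  5 (successors {3, 5}): φ is false.
Detail at 0 (counterexample):
  At 0: □s requires s at every successor {0}.
    s fails at 0, so □s is false at 0.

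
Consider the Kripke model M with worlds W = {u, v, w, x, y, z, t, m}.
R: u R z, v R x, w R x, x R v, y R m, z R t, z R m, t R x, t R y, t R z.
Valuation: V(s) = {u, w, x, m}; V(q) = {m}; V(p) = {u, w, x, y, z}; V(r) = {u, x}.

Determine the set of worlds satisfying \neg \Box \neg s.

Let φ = \neg \Box \neg s. Evaluate φ at each world:
  u (successors {z}): φ is false.
  v (successors {x}): φ is true.
  w (successors {x}): φ is true.
  x (successors {v}): φ is false.
  y (successors {m}): φ is true.
  z (successors {t, m}): φ is true.
  t (successors {x, y, z}): φ is true.
  m (successors ∅): φ is false.
For instance, at z:
  At z: \Box \neg s is false, so \neg \Box \neg s is true.
    At z: \Box \neg s requires \neg s at every successor {t, m}.
      \neg s fails at m, so \Box \neg s is false at z.
Satisfying worlds: {v, w, y, z, t}

v, w, y, z, t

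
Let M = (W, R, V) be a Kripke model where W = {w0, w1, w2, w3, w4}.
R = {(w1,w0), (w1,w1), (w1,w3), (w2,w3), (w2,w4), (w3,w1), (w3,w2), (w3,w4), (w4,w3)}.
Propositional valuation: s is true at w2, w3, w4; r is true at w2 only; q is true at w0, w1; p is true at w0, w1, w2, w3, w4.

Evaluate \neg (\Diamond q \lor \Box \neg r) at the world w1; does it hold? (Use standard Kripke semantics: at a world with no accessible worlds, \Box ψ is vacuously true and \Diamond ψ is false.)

No

At w1: \Diamond q \lor \Box \neg r is true, so \neg (\Diamond q \lor \Box \neg r) is false.
  At w1: \Diamond q is true, \Box \neg r is true, so \Diamond q \lor \Box \neg r is true.
    At w1: \Diamond q requires q at some successor in {w0, w1, w3}.
      q holds at w0, so \Diamond q is true at w1.
    At w1: \Box \neg r requires \neg r at every successor {w0, w1, w3}.
      At w0: \neg r is true.
      At w1: \neg r is true.
      At w3: \neg r is true.
    So \Box \neg r is true at w1.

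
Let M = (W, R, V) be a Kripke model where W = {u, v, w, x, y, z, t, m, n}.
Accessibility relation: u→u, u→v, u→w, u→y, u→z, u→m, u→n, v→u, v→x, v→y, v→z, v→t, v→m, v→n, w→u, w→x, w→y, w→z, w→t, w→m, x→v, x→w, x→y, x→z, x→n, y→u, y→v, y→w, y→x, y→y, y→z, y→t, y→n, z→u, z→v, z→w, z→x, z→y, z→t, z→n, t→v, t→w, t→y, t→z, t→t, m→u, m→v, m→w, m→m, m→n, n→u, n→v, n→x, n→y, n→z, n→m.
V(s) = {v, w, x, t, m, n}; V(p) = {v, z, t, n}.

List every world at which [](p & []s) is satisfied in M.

none

Let φ = [](p & []s). Evaluate φ at each world:
  u (successors {u, v, w, y, z, m, n}): φ is false.
  v (successors {u, x, y, z, t, m, n}): φ is false.
  w (successors {u, x, y, z, t, m}): φ is false.
  x (successors {v, w, y, z, n}): φ is false.
  y (successors {u, v, w, x, y, z, t, n}): φ is false.
  z (successors {u, v, w, x, y, t, n}): φ is false.
  t (successors {v, w, y, z, t}): φ is false.
  m (successors {u, v, w, m, n}): φ is false.
  n (successors {u, v, x, y, z, m}): φ is false.
For instance, at u:
  At u: [](p & []s) requires p & []s at every successor {u, v, w, y, z, m, n}.
    p & []s fails at u, so [](p & []s) is false at u.
      At u: p is false, []s is false, so p & []s is false.
Satisfying worlds: none.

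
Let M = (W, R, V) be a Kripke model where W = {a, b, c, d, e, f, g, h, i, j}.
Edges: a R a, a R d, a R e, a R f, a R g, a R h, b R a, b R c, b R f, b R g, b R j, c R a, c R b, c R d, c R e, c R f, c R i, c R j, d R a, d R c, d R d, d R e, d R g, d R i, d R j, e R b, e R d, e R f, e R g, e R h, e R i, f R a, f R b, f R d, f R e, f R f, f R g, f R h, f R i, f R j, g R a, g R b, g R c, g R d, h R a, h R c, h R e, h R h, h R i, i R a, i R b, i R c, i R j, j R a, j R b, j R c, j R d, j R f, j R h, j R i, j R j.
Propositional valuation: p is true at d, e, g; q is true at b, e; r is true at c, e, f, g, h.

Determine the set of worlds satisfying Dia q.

Let φ = Dia q. Evaluate φ at each world:
  a (successors {a, d, e, f, g, h}): φ is true.
  b (successors {a, c, f, g, j}): φ is false.
  c (successors {a, b, d, e, f, i, j}): φ is true.
  d (successors {a, c, d, e, g, i, j}): φ is true.
  e (successors {b, d, f, g, h, i}): φ is true.
  f (successors {a, b, d, e, f, g, h, i, j}): φ is true.
  g (successors {a, b, c, d}): φ is true.
  h (successors {a, c, e, h, i}): φ is true.
  i (successors {a, b, c, j}): φ is true.
  j (successors {a, b, c, d, f, h, i, j}): φ is true.
For instance, at f:
  At f: Dia q requires q at some successor in {a, b, d, e, f, g, h, i, j}.
    q holds at b, so Dia q is true at f.
Satisfying worlds: {a, c, d, e, f, g, h, i, j}

a, c, d, e, f, g, h, i, j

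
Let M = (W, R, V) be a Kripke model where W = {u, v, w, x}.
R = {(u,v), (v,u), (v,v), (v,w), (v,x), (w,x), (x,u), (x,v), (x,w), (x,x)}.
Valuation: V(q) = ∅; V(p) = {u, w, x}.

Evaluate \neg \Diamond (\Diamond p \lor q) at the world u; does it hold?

No

Recall that \Diamond ψ holds at a world iff ψ holds at some accessible world.
At u: \Diamond (\Diamond p \lor q) is true, so \neg \Diamond (\Diamond p \lor q) is false.
  At u: \Diamond (\Diamond p \lor q) requires \Diamond p \lor q at some successor in {v}.
    \Diamond p \lor q holds at v, so \Diamond (\Diamond p \lor q) is true at u.
      At v: \Diamond p is true, q is false, so \Diamond p \lor q is true.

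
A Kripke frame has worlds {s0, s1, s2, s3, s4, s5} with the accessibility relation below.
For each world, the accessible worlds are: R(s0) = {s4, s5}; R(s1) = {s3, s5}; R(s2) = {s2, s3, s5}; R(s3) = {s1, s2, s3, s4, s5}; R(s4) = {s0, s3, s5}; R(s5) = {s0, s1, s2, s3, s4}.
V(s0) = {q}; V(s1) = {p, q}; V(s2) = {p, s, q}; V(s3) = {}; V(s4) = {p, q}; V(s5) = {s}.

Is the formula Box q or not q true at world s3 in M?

At s3: Box q is false, not q is true, so Box q or not q is true.
  At s3: Box q requires q at every successor {s1, s2, s3, s4, s5}.
    q fails at s3, so Box q is false at s3.

Yes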